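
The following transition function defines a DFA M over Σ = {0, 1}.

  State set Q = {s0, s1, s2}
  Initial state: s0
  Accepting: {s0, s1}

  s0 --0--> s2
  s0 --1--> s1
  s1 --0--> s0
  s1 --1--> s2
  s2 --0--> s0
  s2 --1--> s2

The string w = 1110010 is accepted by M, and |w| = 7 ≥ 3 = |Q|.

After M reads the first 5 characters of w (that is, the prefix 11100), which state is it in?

s2

Run of M on the first 5 characters of w = 1 1 1 0 0:
  step 0: s0  (start)
  step 1: s1  (read 1: s0→s1)
  step 2: s2  (read 1: s1→s2)
  step 3: s2  (read 1: s2→s2)
  step 4: s0  (read 0: s2→s0)
  step 5: s2  (read 0: s0→s2)

After reading 5 characters, M is in state s2.
(This kind of state-tracing is the core of the pumping-lemma construction: with 3 states, pigeonhole forces a repeat within the first 3 steps.)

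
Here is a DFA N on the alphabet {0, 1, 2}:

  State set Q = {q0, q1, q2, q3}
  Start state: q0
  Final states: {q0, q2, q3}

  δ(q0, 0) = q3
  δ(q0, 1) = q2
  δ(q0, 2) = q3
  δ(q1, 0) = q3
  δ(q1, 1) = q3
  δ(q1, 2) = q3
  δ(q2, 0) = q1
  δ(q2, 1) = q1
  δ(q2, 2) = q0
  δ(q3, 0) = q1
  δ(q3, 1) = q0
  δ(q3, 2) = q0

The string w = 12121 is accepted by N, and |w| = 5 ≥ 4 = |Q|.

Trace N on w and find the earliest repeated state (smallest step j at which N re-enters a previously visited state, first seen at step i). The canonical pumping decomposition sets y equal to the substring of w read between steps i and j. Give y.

12

State sequence: q0 -1-> q2 -2-> q0 -1-> q2 -2-> q0 -1-> q2
First repeat at step 2: q0 was already visited.

So i = 0, j = 2, giving x = w[0:0] = ε, y = w[0:2] = 12, z = w[2:5] = 121.
Check: |xy| = 2 ≤ 4 and |y| = 2 ≥ 1. Reading y takes N from q0 back to q0, so every xyⁱz is accepted.
With |Q| = 4, pigeonhole forces a state repeat no later than step 4; the substring read between the first and second visits to that state can be pumped.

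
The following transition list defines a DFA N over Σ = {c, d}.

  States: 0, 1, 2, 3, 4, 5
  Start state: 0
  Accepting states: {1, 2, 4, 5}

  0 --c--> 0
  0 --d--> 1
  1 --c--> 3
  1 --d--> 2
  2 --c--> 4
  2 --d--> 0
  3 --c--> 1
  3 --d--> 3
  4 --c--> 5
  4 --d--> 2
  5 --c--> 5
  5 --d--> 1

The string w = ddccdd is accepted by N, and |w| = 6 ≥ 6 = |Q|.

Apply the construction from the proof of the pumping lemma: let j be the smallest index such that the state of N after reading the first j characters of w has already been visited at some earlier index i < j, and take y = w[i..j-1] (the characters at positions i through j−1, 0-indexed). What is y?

dccd

State sequence: 0 -d-> 1 -d-> 2 -c-> 4 -c-> 5 -d-> 1 -d-> 2
First repeat at step 5: 1 was already visited.

So i = 1, j = 5, giving x = w[0:1] = d, y = w[1:5] = dccd, z = w[5:6] = d.
Check: |xy| = 5 ≤ 6 and |y| = 4 ≥ 1. Reading y takes N from 1 back to 1, so every xyⁱz is accepted.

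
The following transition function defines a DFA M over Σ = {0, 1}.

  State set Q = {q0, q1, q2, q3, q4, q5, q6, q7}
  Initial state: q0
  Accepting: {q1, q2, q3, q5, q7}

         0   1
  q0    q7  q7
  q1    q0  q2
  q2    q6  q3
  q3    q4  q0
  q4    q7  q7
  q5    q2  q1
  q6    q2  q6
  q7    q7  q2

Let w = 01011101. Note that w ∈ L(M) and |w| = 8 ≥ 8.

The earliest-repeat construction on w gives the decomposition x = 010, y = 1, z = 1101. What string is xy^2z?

xy^2z = 010·1·1·1101 = 010111101.
Reading y = 1 takes M from q6 back to q6, so after x·y·y the machine is still in q6, and z then leads to the accepting state q3. Hence 010111101 ∈ L(M).

010111101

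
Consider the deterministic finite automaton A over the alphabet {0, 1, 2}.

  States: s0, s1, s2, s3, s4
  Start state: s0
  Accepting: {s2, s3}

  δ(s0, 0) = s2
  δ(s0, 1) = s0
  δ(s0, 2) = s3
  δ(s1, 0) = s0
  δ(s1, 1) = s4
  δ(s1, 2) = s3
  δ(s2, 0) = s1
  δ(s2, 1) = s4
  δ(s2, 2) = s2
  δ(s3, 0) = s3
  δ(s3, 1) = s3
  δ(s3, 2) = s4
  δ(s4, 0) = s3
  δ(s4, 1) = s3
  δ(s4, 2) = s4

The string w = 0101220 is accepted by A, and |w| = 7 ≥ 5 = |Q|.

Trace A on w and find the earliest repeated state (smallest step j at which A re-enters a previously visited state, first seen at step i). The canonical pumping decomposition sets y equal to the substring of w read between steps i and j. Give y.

State sequence: s0 -0-> s2 -1-> s4 -0-> s3 -1-> s3 -2-> s4 -2-> s4 -0-> s3
First repeat at step 4: s3 was already visited.

So i = 3, j = 4, giving x = w[0:3] = 010, y = w[3:4] = 1, z = w[4:7] = 220.
Check: |xy| = 4 ≤ 5 and |y| = 1 ≥ 1. Reading y takes A from s3 back to s3, so every xyⁱz is accepted.

1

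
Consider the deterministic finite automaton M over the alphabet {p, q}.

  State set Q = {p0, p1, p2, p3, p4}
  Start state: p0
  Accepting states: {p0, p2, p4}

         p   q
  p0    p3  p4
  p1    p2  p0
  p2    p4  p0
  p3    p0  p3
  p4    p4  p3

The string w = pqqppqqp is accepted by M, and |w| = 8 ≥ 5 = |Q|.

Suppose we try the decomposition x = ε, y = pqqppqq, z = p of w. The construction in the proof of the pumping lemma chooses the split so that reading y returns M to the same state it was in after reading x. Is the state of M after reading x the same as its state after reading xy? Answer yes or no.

no

Run of M on the first 7 characters of w = p q q p p q q:
  step 0: p0  (start)
  step 1: p3  (read p: p0→p3)
  step 2: p3  (read q: p3→p3)
  step 3: p3  (read q: p3→p3)
  step 4: p0  (read p: p3→p0)
  step 5: p3  (read p: p0→p3)
  step 6: p3  (read q: p3→p3)
  step 7: p3  (read q: p3→p3)

After x (step 0): p0. After xy (step 7): p3.
They differ (p0 ≠ p3), so y is not a cycle from the state after x; this split is not the one the pumping-lemma construction produces, and pumping y need not keep the string in L(M).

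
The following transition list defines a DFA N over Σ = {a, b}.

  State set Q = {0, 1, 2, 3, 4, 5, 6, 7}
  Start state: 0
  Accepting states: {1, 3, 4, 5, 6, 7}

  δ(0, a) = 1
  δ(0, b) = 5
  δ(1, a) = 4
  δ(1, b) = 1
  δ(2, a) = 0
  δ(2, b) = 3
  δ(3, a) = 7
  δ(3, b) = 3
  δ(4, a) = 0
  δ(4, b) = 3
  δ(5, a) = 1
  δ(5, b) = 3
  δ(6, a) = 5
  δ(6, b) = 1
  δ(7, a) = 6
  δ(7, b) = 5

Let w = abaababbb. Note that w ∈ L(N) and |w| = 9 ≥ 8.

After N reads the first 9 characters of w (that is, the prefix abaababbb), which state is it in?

State sequence: 0 -a-> 1 -b-> 1 -a-> 4 -a-> 0 -b-> 5 -a-> 1 -b-> 1 -b-> 1 -b-> 1

After reading 9 characters, N is in state 1.

1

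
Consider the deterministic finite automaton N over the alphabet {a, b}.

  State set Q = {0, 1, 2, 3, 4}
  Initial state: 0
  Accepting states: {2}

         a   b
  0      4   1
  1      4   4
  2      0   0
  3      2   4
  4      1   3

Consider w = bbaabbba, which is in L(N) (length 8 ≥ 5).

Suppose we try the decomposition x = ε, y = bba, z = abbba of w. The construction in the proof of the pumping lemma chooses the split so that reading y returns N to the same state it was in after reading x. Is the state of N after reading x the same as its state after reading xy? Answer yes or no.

Run of N on the first 3 characters of w = b b a:
  step 0: 0  (start)
  step 1: 1  (read b: 0→1)
  step 2: 4  (read b: 1→4)
  step 3: 1  (read a: 4→1)

After x (step 0): 0. After xy (step 3): 1.
They differ (0 ≠ 1), so y is not a cycle from the state after x; this split is not the one the pumping-lemma construction produces, and pumping y need not keep the string in L(N).

no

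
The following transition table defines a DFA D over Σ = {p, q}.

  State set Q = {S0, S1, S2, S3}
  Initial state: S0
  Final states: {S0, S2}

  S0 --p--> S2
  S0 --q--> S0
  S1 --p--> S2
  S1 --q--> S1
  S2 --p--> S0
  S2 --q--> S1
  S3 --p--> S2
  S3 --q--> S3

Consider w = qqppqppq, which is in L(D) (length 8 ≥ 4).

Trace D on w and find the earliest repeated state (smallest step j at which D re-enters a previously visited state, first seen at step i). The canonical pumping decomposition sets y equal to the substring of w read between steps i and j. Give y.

q

Run of D on w = q q p p q p p q:
  step 0: S0  (start)
  step 1: S0  (read q: S0→S0)   ← first repeat (S0 seen earlier)
  step 2: S0  (read q: S0→S0)
  step 3: S2  (read p: S0→S2)
  step 4: S0  (read p: S2→S0)
  step 5: S0  (read q: S0→S0)
  step 6: S2  (read p: S0→S2)
  step 7: S0  (read p: S2→S0)
  step 8: S0  (read q: S0→S0)

So i = 0, j = 1, giving x = w[0:0] = ε, y = w[0:1] = q, z = w[1:8] = qppqppq.
Check: |xy| = 1 ≤ 4 and |y| = 1 ≥ 1. Reading y takes D from S0 back to S0, so every xyⁱz is accepted.
Since D has 4 states, any run of length ≥ 4 visits 4+1 states, so by pigeonhole some state repeats within the first 4 steps — that repeat gives the pumpable loop.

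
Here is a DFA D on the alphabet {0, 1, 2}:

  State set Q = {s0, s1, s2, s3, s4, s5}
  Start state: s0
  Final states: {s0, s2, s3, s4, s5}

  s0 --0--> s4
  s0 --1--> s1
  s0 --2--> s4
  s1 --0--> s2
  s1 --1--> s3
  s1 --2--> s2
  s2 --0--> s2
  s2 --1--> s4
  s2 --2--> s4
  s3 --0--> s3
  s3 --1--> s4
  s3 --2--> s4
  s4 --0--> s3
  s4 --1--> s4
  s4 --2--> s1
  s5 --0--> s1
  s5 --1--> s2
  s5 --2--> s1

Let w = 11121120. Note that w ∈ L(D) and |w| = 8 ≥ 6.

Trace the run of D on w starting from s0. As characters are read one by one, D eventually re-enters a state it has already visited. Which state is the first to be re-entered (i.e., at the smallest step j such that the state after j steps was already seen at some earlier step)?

Run of D on w = 1 1 1 2 1 1 2 0:
  step 0: s0  (start)
  step 1: s1  (read 1: s0→s1)
  step 2: s3  (read 1: s1→s3)
  step 3: s4  (read 1: s3→s4)
  step 4: s1  (read 2: s4→s1)   ← first repeat (s1 seen earlier)
  step 5: s3  (read 1: s1→s3)
  step 6: s4  (read 1: s3→s4)
  step 7: s1  (read 2: s4→s1)
  step 8: s2  (read 0: s1→s2)

The earliest repeat is at step j = 4: D is in s1, which it already visited at step i = 1.
Since D has 6 states, any run of length ≥ 6 visits 6+1 states, so by pigeonhole some state repeats within the first 6 steps — that repeat gives the pumpable loop.

s1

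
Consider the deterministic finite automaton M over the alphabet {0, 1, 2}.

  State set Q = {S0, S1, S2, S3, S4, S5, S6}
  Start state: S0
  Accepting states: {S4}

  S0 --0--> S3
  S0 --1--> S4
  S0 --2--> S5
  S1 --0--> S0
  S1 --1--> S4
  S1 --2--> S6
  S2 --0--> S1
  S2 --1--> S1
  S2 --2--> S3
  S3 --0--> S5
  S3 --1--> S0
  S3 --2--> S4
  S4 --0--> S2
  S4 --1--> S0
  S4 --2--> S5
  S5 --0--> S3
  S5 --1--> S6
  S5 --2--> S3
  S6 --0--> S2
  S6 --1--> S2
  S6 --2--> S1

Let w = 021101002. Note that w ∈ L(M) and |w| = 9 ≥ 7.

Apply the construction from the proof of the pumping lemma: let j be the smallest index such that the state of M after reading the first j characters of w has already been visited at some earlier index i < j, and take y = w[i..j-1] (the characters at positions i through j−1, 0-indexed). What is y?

Run of M on w = 0 2 1 1 0 1 0 0 2:
  step 0: S0  (start)
  step 1: S3  (read 0: S0→S3)
  step 2: S4  (read 2: S3→S4)
  step 3: S0  (read 1: S4→S0)   ← first repeat (S0 seen earlier)
  step 4: S4  (read 1: S0→S4)
  step 5: S2  (read 0: S4→S2)
  step 6: S1  (read 1: S2→S1)
  step 7: S0  (read 0: S1→S0)
  step 8: S3  (read 0: S0→S3)
  step 9: S4  (read 2: S3→S4)

So i = 0, j = 3, giving x = w[0:0] = ε, y = w[0:3] = 021, z = w[3:9] = 101002.
Check: |xy| = 3 ≤ 7 and |y| = 3 ≥ 1. Reading y takes M from S0 back to S0, so every xyⁱz is accepted.

021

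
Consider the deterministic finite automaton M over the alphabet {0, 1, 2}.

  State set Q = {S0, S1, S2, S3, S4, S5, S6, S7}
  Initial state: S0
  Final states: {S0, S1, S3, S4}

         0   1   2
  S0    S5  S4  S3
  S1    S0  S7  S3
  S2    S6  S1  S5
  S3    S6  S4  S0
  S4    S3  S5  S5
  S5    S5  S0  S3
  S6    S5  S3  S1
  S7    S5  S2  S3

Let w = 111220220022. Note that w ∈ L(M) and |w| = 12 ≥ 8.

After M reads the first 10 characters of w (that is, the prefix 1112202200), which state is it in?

S5

State sequence: S0 -1-> S4 -1-> S5 -1-> S0 -2-> S3 -2-> S0 -0-> S5 -2-> S3 -2-> S0 -0-> S5 -0-> S5

After reading 10 characters, M is in state S5.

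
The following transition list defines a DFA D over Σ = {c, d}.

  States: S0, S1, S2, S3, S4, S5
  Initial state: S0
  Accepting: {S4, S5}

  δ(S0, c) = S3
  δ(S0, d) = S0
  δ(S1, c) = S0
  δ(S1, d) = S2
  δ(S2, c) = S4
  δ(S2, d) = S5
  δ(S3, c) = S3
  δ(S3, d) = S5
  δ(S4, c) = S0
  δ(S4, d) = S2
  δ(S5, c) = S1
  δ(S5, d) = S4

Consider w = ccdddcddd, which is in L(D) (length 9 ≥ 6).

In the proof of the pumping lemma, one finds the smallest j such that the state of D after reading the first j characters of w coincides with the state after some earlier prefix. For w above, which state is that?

Run of D on w = c c d d d c d d d:
  step 0: S0  (start)
  step 1: S3  (read c: S0→S3)
  step 2: S3  (read c: S3→S3)   ← first repeat (S3 seen earlier)
  step 3: S5  (read d: S3→S5)
  step 4: S4  (read d: S5→S4)
  step 5: S2  (read d: S4→S2)
  step 6: S4  (read c: S2→S4)
  step 7: S2  (read d: S4→S2)
  step 8: S5  (read d: S2→S5)
  step 9: S4  (read d: S5→S4)

The earliest repeat is at step j = 2: D is in S3, which it already visited at step i = 1.

S3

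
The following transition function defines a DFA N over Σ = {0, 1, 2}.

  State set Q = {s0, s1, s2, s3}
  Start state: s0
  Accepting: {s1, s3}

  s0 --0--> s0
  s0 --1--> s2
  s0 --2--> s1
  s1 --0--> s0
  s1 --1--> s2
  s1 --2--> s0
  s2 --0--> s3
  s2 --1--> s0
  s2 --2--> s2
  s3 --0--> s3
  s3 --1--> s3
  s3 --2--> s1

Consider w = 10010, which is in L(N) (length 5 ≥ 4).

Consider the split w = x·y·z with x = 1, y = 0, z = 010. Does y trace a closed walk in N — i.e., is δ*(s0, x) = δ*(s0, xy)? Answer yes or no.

no

State sequence: s0 -1-> s2 -0-> s3

After x (step 1): s2. After xy (step 2): s3.
They differ (s2 ≠ s3), so y is not a cycle from the state after x; this split is not the one the pumping-lemma construction produces, and pumping y need not keep the string in L(N).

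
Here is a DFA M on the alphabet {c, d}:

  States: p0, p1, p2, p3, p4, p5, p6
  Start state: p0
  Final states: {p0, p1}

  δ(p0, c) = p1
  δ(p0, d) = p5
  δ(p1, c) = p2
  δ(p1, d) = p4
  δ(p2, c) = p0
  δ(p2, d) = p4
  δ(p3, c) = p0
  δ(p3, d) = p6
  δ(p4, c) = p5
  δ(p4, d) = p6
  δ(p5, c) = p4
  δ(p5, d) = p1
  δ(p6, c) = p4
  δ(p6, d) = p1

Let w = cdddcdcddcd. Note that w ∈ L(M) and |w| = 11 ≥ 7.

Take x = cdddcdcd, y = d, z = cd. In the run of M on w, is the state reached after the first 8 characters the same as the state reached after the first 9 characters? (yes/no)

State sequence: p0 -c-> p1 -d-> p4 -d-> p6 -d-> p1 -c-> p2 -d-> p4 -c-> p5 -d-> p1 -d-> p4

After x (step 8): p1. After xy (step 9): p4.
They differ (p1 ≠ p4), so y is not a cycle from the state after x; this split is not the one the pumping-lemma construction produces, and pumping y need not keep the string in L(M).

no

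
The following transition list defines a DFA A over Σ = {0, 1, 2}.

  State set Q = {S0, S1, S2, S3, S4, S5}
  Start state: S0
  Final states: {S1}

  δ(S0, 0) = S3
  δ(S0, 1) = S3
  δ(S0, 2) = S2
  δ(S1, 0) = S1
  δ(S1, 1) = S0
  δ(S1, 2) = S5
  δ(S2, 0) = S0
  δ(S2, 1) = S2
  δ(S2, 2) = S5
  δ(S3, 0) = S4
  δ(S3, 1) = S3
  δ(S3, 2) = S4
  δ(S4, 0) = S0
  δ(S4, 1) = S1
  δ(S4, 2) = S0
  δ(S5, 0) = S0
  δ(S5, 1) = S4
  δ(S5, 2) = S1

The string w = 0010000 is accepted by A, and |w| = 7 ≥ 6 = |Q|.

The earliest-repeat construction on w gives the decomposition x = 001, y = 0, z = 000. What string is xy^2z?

00100000

xy^2z = 001·0·0·000 = 00100000.
Reading y = 0 takes A from S1 back to S1, so after x·y·y the machine is still in S1, and z then leads to the accepting state S1. Hence 00100000 ∈ L(A).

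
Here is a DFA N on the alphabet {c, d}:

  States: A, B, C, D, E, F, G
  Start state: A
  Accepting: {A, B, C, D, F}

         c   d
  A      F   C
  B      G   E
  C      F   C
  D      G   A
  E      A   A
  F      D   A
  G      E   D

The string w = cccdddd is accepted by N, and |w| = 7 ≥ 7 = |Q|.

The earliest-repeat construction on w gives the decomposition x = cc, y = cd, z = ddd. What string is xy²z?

cccdcdddd

xy^2z = cc·cd·cd·ddd = cccdcdddd.
Reading y = cd takes N from D back to D, so after x·y·y the machine is still in D, and z then leads to the accepting state C. Hence cccdcdddd ∈ L(N).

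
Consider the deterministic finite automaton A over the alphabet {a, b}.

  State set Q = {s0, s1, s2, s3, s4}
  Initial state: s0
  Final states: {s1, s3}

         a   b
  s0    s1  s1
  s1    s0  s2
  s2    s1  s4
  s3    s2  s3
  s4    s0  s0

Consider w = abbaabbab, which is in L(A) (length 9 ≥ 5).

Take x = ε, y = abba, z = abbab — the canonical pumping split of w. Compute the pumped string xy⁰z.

abbab

xy⁰z = xz = ε·abbab = abbab.
Reading y = abba takes A from s0 back to s0, so after x the machine is still in s0, and z then leads to the accepting state s1. Hence abbab ∈ L(A).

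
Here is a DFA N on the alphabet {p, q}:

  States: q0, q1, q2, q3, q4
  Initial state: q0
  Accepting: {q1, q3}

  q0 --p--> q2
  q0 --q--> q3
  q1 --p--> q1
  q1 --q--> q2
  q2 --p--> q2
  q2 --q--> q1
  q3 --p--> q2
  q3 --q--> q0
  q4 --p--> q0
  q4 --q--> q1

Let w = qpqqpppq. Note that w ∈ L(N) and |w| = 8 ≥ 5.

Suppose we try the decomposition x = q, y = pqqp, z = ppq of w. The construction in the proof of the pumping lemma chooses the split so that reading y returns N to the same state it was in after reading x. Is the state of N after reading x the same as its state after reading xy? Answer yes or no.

Run of N on the first 5 characters of w = q p q q p:
  step 0: q0  (start)
  step 1: q3  (read q: q0→q3)
  step 2: q2  (read p: q3→q2)
  step 3: q1  (read q: q2→q1)
  step 4: q2  (read q: q1→q2)
  step 5: q2  (read p: q2→q2)

After x (step 1): q3. After xy (step 5): q2.
They differ (q3 ≠ q2), so y is not a cycle from the state after x; this split is not the one the pumping-lemma construction produces, and pumping y need not keep the string in L(N).

no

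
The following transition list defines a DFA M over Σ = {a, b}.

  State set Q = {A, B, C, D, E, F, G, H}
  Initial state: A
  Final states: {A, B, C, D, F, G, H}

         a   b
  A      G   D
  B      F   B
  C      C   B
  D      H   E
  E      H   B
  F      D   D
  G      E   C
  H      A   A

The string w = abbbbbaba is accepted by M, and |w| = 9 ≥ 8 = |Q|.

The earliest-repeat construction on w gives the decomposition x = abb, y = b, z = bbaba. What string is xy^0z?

xy⁰z = xz = abb·bbaba = abbbbaba.
Reading y = b takes M from B back to B, so after x the machine is still in B, and z then leads to the accepting state H. Hence abbbbaba ∈ L(M).

abbbbaba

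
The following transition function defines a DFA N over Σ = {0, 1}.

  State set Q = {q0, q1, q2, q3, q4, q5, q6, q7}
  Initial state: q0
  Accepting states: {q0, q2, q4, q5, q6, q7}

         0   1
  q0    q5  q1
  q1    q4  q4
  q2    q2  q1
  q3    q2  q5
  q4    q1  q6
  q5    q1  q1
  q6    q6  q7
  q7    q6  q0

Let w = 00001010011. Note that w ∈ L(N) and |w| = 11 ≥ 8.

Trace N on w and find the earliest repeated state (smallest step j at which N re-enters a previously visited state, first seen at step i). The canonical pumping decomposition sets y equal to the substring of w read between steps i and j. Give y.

00

Run of N on w = 0 0 0 0 1 0 1 0 0 1 1:
  step 0: q0  (start)
  step 1: q5  (read 0: q0→q5)
  step 2: q1  (read 0: q5→q1)
  step 3: q4  (read 0: q1→q4)
  step 4: q1  (read 0: q4→q1)   ← first repeat (q1 seen earlier)
  step 5: q4  (read 1: q1→q4)
  step 6: q1  (read 0: q4→q1)
  step 7: q4  (read 1: q1→q4)
  step 8: q1  (read 0: q4→q1)
  step 9: q4  (read 0: q1→q4)
  step 10: q6  (read 1: q4→q6)
  step 11: q7  (read 1: q6→q7)

So i = 2, j = 4, giving x = w[0:2] = 00, y = w[2:4] = 00, z = w[4:11] = 1010011.
Check: |xy| = 4 ≤ 8 and |y| = 2 ≥ 1. Reading y takes N from q1 back to q1, so every xyⁱz is accepted.
Pumping length from the standard proof: p = 8 (the number of states). The repeated state found above gives |xy| = j ≤ 8 and |y| = j − i ≥ 1.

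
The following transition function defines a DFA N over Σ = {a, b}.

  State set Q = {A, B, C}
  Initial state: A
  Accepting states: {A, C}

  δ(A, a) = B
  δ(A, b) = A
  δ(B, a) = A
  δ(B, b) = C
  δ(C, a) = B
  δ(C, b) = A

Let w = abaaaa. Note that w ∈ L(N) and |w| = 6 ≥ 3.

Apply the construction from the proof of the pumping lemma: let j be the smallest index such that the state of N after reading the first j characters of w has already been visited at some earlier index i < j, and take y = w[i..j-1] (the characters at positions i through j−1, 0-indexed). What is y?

State sequence: A -a-> B -b-> C -a-> B -a-> A -a-> B -a-> A
First repeat at step 3: B was already visited.

So i = 1, j = 3, giving x = w[0:1] = a, y = w[1:3] = ba, z = w[3:6] = aaa.
Check: |xy| = 3 ≤ 3 and |y| = 2 ≥ 1. Reading y takes N from B back to B, so every xyⁱz is accepted.
The DFA has 3 states, so the proof of the pumping lemma guarantees a repeated state among the first 3+1 visited; the segment between the two visits is the pumpable y.

ba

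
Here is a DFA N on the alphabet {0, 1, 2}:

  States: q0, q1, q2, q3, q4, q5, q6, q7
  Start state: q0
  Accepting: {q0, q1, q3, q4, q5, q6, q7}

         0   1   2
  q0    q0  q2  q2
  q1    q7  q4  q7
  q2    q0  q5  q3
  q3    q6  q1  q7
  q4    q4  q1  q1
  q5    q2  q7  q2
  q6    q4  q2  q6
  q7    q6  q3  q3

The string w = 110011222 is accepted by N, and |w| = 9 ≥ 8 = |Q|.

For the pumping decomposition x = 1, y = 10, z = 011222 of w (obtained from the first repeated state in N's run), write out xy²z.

11010011222

xy^2z = 1·10·10·011222 = 11010011222.
Reading y = 10 takes N from q2 back to q2, so after x·y·y the machine is still in q2, and z then leads to the accepting state q7. Hence 11010011222 ∈ L(N).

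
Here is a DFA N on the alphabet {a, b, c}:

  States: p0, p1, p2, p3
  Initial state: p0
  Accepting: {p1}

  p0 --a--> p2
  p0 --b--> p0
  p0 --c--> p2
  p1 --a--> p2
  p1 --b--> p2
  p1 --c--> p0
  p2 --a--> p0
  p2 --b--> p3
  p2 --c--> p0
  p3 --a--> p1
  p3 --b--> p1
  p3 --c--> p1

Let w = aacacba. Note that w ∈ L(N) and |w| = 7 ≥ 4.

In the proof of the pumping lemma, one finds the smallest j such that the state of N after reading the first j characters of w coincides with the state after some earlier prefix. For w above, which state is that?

p0

State sequence: p0 -a-> p2 -a-> p0 -c-> p2 -a-> p0 -c-> p2 -b-> p3 -a-> p1
First repeat at step 2: p0 was already visited.

The earliest repeat is at step j = 2: N is in p0, which it already visited at step i = 0.
Pumping length from the standard proof: p = 4 (the number of states). The repeated state found above gives |xy| = j ≤ 4 and |y| = j − i ≥ 1.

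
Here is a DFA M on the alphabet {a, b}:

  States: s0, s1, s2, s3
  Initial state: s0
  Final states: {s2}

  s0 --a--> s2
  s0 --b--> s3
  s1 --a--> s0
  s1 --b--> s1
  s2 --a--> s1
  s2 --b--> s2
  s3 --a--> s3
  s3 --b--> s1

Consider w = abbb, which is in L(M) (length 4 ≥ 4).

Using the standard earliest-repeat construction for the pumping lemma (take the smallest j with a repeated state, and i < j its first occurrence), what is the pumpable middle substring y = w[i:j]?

Run of M on w = a b b b:
  step 0: s0  (start)
  step 1: s2  (read a: s0→s2)
  step 2: s2  (read b: s2→s2)   ← first repeat (s2 seen earlier)
  step 3: s2  (read b: s2→s2)
  step 4: s2  (read b: s2→s2)

So i = 1, j = 2, giving x = w[0:1] = a, y = w[1:2] = b, z = w[2:4] = bb.
Check: |xy| = 2 ≤ 4 and |y| = 1 ≥ 1. Reading y takes M from s2 back to s2, so every xyⁱz is accepted.

b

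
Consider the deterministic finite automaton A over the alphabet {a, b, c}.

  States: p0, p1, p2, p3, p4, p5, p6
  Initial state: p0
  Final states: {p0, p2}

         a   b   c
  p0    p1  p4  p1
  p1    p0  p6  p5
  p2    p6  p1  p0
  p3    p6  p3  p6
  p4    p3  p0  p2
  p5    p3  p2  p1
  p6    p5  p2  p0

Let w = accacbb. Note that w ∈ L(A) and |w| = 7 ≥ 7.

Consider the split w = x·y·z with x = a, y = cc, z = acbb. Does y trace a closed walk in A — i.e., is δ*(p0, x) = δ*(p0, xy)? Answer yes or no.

yes

State sequence: p0 -a-> p1 -c-> p5 -c-> p1

After x (step 1): p1. After xy (step 3): p1.
They match, so y = cc drives A around a cycle from p1 back to itself; pumping y any number of times keeps A in p1 before reading z, and xyⁱz ∈ L(A) for every i ≥ 0.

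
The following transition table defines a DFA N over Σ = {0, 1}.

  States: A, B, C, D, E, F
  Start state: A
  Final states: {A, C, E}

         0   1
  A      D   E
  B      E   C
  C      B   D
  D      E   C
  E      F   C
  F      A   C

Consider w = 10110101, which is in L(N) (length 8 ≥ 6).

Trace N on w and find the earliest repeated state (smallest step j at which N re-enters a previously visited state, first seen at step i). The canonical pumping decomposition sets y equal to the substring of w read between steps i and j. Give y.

0110

State sequence: A -1-> E -0-> F -1-> C -1-> D -0-> E -1-> C -0-> B -1-> C
First repeat at step 5: E was already visited.

So i = 1, j = 5, giving x = w[0:1] = 1, y = w[1:5] = 0110, z = w[5:8] = 101.
Check: |xy| = 5 ≤ 6 and |y| = 4 ≥ 1. Reading y takes N from E back to E, so every xyⁱz is accepted.
With |Q| = 6, pigeonhole forces a state repeat no later than step 6; the substring read between the first and second visits to that state can be pumped.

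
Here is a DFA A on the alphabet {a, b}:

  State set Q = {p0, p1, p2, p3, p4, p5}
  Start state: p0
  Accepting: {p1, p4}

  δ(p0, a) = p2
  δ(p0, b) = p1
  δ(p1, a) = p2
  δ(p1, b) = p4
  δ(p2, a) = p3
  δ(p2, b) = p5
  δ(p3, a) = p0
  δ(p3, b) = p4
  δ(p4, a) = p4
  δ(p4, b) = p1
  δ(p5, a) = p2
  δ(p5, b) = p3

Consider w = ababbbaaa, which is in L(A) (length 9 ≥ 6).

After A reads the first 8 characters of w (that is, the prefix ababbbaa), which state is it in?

State sequence: p0 -a-> p2 -b-> p5 -a-> p2 -b-> p5 -b-> p3 -b-> p4 -a-> p4 -a-> p4

After reading 8 characters, A is in state p4.

p4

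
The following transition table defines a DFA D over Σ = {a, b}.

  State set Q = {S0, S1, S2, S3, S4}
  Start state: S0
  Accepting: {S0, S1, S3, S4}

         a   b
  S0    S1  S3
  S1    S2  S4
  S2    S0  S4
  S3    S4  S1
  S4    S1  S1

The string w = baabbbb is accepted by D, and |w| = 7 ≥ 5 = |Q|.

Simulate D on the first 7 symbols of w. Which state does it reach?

Run of D on the first 7 characters of w = b a a b b b b:
  step 0: S0  (start)
  step 1: S3  (read b: S0→S3)
  step 2: S4  (read a: S3→S4)
  step 3: S1  (read a: S4→S1)
  step 4: S4  (read b: S1→S4)
  step 5: S1  (read b: S4→S1)
  step 6: S4  (read b: S1→S4)
  step 7: S1  (read b: S4→S1)

After reading 7 characters, D is in state S1.

S1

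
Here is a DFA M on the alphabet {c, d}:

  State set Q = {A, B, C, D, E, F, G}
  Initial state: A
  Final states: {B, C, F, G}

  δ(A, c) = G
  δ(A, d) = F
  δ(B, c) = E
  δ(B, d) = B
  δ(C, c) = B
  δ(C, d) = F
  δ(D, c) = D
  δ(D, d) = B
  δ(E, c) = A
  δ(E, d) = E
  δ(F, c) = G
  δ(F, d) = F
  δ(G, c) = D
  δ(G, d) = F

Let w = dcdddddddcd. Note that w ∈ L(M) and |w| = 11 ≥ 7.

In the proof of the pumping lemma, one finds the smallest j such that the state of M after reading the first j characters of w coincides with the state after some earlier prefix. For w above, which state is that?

F

State sequence: A -d-> F -c-> G -d-> F -d-> F -d-> F -d-> F -d-> F -d-> F -d-> F -c-> G -d-> F
First repeat at step 3: F was already visited.

The earliest repeat is at step j = 3: M is in F, which it already visited at step i = 1.
The DFA has 7 states, so the proof of the pumping lemma guarantees a repeated state among the first 7+1 visited; the segment between the two visits is the pumpable y.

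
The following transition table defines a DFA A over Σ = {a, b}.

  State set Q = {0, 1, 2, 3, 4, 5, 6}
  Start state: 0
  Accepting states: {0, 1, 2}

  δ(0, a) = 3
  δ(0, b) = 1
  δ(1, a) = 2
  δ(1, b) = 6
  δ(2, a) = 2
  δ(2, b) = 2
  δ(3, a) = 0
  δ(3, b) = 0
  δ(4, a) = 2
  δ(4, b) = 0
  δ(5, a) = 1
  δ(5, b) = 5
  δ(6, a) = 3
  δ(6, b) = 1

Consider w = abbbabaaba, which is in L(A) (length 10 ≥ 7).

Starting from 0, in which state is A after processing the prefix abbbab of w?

0

State sequence: 0 -a-> 3 -b-> 0 -b-> 1 -b-> 6 -a-> 3 -b-> 0

After reading 6 characters, A is in state 0.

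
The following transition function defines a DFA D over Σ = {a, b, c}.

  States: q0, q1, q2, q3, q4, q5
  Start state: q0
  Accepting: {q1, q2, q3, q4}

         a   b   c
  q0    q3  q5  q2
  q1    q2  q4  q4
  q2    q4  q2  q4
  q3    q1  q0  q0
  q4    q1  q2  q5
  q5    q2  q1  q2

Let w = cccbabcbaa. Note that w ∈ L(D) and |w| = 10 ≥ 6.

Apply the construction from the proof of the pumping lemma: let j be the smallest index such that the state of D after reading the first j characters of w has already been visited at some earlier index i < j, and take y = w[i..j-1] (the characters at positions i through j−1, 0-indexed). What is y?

State sequence: q0 -c-> q2 -c-> q4 -c-> q5 -b-> q1 -a-> q2 -b-> q2 -c-> q4 -b-> q2 -a-> q4 -a-> q1
First repeat at step 5: q2 was already visited.

So i = 1, j = 5, giving x = w[0:1] = c, y = w[1:5] = ccba, z = w[5:10] = bcbaa.
Check: |xy| = 5 ≤ 6 and |y| = 4 ≥ 1. Reading y takes D from q2 back to q2, so every xyⁱz is accepted.
With |Q| = 6, pigeonhole forces a state repeat no later than step 6; the substring read between the first and second visits to that state can be pumped.

ccba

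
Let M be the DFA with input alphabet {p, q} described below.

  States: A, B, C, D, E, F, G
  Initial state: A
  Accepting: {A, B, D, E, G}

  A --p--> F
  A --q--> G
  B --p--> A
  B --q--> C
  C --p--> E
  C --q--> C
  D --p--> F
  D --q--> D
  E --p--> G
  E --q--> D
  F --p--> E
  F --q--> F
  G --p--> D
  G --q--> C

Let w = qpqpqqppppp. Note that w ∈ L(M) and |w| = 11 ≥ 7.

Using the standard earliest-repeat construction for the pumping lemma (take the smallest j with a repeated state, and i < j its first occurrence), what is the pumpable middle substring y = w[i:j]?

Run of M on w = q p q p q q p p p p p:
  step 0: A  (start)
  step 1: G  (read q: A→G)
  step 2: D  (read p: G→D)
  step 3: D  (read q: D→D)   ← first repeat (D seen earlier)
  step 4: F  (read p: D→F)
  step 5: F  (read q: F→F)
  step 6: F  (read q: F→F)
  step 7: E  (read p: F→E)
  step 8: G  (read p: E→G)
  step 9: D  (read p: G→D)
  step 10: F  (read p: D→F)
  step 11: E  (read p: F→E)

So i = 2, j = 3, giving x = w[0:2] = qp, y = w[2:3] = q, z = w[3:11] = pqqppppp.
Check: |xy| = 3 ≤ 7 and |y| = 1 ≥ 1. Reading y takes M from D back to D, so every xyⁱz is accepted.

q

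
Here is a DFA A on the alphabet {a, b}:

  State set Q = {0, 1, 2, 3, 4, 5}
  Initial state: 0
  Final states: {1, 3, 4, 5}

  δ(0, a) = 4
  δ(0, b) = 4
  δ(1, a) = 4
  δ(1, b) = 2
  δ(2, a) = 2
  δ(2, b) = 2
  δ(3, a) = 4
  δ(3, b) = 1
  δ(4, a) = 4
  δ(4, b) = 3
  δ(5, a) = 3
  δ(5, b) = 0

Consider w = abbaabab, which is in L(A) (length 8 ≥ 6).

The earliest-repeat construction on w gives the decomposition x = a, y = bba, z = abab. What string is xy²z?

abbabbaabab

xy^2z = a·bba·bba·abab = abbabbaabab.
Reading y = bba takes A from 4 back to 4, so after x·y·y the machine is still in 4, and z then leads to the accepting state 3. Hence abbabbaabab ∈ L(A).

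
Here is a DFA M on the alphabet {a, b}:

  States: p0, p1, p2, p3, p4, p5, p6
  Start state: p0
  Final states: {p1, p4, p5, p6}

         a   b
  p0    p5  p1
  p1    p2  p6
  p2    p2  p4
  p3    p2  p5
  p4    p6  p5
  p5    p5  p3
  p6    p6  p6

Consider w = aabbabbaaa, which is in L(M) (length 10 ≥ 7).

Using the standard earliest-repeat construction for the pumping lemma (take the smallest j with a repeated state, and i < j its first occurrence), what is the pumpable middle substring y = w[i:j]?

Run of M on w = a a b b a b b a a a:
  step 0: p0  (start)
  step 1: p5  (read a: p0→p5)
  step 2: p5  (read a: p5→p5)   ← first repeat (p5 seen earlier)
  step 3: p3  (read b: p5→p3)
  step 4: p5  (read b: p3→p5)
  step 5: p5  (read a: p5→p5)
  step 6: p3  (read b: p5→p3)
  step 7: p5  (read b: p3→p5)
  step 8: p5  (read a: p5→p5)
  step 9: p5  (read a: p5→p5)
  step 10: p5  (read a: p5→p5)

So i = 1, j = 2, giving x = w[0:1] = a, y = w[1:2] = a, z = w[2:10] = bbabbaaa.
Check: |xy| = 2 ≤ 7 and |y| = 1 ≥ 1. Reading y takes M from p5 back to p5, so every xyⁱz is accepted.
Since M has 7 states, any run of length ≥ 7 visits 7+1 states, so by pigeonhole some state repeats within the first 7 steps — that repeat gives the pumpable loop.

a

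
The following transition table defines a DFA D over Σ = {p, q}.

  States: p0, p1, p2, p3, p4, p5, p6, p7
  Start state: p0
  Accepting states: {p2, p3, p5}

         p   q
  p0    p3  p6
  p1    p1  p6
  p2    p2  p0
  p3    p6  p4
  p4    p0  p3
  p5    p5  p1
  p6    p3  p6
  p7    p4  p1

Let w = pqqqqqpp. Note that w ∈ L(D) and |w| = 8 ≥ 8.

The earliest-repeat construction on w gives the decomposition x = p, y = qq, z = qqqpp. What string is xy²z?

pqqqqqqqpp

xy^2z = p·qq·qq·qqqpp = pqqqqqqqpp.
Reading y = qq takes D from p3 back to p3, so after x·y·y the machine is still in p3, and z then leads to the accepting state p3. Hence pqqqqqqqpp ∈ L(D).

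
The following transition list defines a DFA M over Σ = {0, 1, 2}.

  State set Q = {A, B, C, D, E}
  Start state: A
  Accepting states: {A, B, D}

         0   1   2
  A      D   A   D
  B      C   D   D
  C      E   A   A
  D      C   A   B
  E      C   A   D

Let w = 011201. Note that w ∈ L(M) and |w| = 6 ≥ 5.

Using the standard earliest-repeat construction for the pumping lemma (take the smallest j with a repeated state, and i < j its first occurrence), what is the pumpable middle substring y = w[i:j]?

01

Run of M on w = 0 1 1 2 0 1:
  step 0: A  (start)
  step 1: D  (read 0: A→D)
  step 2: A  (read 1: D→A)   ← first repeat (A seen earlier)
  step 3: A  (read 1: A→A)
  step 4: D  (read 2: A→D)
  step 5: C  (read 0: D→C)
  step 6: A  (read 1: C→A)

So i = 0, j = 2, giving x = w[0:0] = ε, y = w[0:2] = 01, z = w[2:6] = 1201.
Check: |xy| = 2 ≤ 5 and |y| = 2 ≥ 1. Reading y takes M from A back to A, so every xyⁱz is accepted.
The DFA has 5 states, so the proof of the pumping lemma guarantees a repeated state among the first 5+1 visited; the segment between the two visits is the pumpable y.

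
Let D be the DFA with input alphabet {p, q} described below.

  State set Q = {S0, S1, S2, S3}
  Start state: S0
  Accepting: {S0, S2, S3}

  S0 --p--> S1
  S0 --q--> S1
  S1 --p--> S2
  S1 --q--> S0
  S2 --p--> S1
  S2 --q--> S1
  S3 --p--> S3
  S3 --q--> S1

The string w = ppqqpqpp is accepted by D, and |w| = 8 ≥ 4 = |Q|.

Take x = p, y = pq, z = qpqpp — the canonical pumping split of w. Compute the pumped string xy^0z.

xy⁰z = xz = p·qpqpp = pqpqpp.
Reading y = pq takes D from S1 back to S1, so after x the machine is still in S1, and z then leads to the accepting state S2. Hence pqpqpp ∈ L(D).

pqpqpp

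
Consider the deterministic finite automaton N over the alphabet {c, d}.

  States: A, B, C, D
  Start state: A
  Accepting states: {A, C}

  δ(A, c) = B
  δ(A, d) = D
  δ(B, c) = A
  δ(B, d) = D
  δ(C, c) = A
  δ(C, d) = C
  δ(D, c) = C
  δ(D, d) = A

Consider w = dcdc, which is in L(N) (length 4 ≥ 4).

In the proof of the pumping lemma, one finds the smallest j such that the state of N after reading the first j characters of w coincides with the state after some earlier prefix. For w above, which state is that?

State sequence: A -d-> D -c-> C -d-> C -c-> A
First repeat at step 3: C was already visited.

The earliest repeat is at step j = 3: N is in C, which it already visited at step i = 2.
Since N has 4 states, any run of length ≥ 4 visits 4+1 states, so by pigeonhole some state repeats within the first 4 steps — that repeat gives the pumpable loop.

C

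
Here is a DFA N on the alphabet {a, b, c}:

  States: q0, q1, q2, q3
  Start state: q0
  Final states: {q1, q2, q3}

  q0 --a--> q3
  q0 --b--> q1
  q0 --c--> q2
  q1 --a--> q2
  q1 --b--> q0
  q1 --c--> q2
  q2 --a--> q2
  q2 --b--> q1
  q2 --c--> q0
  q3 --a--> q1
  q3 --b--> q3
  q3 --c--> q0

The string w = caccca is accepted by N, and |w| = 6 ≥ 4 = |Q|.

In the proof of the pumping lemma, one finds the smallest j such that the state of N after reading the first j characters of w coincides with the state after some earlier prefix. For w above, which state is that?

q2

Run of N on w = c a c c c a:
  step 0: q0  (start)
  step 1: q2  (read c: q0→q2)
  step 2: q2  (read a: q2→q2)   ← first repeat (q2 seen earlier)
  step 3: q0  (read c: q2→q0)
  step 4: q2  (read c: q0→q2)
  step 5: q0  (read c: q2→q0)
  step 6: q3  (read a: q0→q3)

The earliest repeat is at step j = 2: N is in q2, which it already visited at step i = 1.
Pumping length from the standard proof: p = 4 (the number of states). The repeated state found above gives |xy| = j ≤ 4 and |y| = j − i ≥ 1.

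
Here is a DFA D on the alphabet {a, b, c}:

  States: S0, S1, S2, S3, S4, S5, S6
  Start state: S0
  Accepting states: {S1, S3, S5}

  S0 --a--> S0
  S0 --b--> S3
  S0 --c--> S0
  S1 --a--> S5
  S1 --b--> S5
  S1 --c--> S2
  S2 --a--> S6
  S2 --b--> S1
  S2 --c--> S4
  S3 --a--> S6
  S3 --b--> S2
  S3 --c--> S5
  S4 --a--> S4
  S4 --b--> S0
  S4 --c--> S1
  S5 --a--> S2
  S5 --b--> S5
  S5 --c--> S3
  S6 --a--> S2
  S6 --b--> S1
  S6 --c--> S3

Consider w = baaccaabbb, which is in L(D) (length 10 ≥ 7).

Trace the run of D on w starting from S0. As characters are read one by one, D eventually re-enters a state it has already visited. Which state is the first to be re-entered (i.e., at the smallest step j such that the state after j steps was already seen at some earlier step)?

S2

State sequence: S0 -b-> S3 -a-> S6 -a-> S2 -c-> S4 -c-> S1 -a-> S5 -a-> S2 -b-> S1 -b-> S5 -b-> S5
First repeat at step 7: S2 was already visited.

The earliest repeat is at step j = 7: D is in S2, which it already visited at step i = 3.
With |Q| = 7, pigeonhole forces a state repeat no later than step 7; the substring read between the first and second visits to that state can be pumped.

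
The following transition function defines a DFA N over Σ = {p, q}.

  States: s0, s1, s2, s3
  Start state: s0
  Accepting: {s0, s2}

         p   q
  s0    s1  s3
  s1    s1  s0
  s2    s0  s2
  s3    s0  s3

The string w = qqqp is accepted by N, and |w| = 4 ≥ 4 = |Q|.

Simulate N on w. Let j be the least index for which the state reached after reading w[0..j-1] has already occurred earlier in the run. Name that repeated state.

State sequence: s0 -q-> s3 -q-> s3 -q-> s3 -p-> s0
First repeat at step 2: s3 was already visited.

The earliest repeat is at step j = 2: N is in s3, which it already visited at step i = 1.
Since N has 4 states, any run of length ≥ 4 visits 4+1 states, so by pigeonhole some state repeats within the first 4 steps — that repeat gives the pumpable loop.

s3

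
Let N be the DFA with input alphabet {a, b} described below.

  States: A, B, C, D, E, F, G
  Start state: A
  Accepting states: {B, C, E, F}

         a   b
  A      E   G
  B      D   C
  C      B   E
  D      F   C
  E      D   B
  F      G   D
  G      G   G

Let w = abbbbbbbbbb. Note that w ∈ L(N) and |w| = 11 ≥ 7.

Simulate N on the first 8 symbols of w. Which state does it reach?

B

State sequence: A -a-> E -b-> B -b-> C -b-> E -b-> B -b-> C -b-> E -b-> B

After reading 8 characters, N is in state B.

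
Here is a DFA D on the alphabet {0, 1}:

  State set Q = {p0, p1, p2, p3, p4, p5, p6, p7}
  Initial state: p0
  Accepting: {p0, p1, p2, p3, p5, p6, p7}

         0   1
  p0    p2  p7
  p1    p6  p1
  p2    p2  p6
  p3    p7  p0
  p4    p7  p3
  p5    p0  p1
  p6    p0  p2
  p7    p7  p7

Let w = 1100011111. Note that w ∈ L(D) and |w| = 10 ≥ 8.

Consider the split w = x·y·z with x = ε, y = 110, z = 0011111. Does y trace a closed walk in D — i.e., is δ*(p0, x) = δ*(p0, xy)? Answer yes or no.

State sequence: p0 -1-> p7 -1-> p7 -0-> p7

After x (step 0): p0. After xy (step 3): p7.
They differ (p0 ≠ p7), so y is not a cycle from the state after x; this split is not the one the pumping-lemma construction produces, and pumping y need not keep the string in L(D).

no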